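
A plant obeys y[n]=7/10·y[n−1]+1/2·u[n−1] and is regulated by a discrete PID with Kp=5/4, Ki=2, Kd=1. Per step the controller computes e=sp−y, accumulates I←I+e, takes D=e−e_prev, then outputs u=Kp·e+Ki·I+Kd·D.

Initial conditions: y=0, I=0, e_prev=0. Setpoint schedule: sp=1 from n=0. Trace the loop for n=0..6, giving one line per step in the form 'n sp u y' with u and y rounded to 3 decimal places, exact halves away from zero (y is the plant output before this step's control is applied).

(exact arithmetic carried between steps; '≈' marks a value shown rounded to 6 d.p. or computed from one; I and e_prev carry over from the previous line; the table rounds u and y to 3 d.p., halves away from zero)
n=0: y=0, sp=1, e=sp−y=1; I=1, D=e−e_prev=1; u=5/4·1+2·1+1·1=4.25; next y=7/10·0+1/2·4.25=2.125
n=1: y=2.125, sp=1, e=sp−y=-1.125; I=-0.125, D=e−e_prev=-2.125; u=5/4·(-1.125)+2·(-0.125)+1·(-2.125)=-3.78125; next y=7/10·2.125+1/2·(-3.78125)=-0.403125
n=2: y=-0.403125, sp=1, e=sp−y=1.403125; I=1.278125, D=e−e_prev=2.528125; u=5/4·1.403125+2·1.278125+1·2.528125≈6.838281; next y=7/10·(-0.403125)+1/2·6.838281≈3.136953
n=3: y≈3.136953, sp=1, e=sp−y≈-2.136953; I≈-0.858828, D=e−e_prev≈-3.540078; u=5/4·(-2.136953)+2·(-0.858828)+1·(-3.540078)≈-7.928926; next y=7/10·3.136953+1/2·(-7.928926)≈-1.768596
n=4: y≈-1.768596, sp=1, e=sp−y≈2.768596; I≈1.909768, D=e−e_prev≈4.905549; u=5/4·2.768596+2·1.909768+1·4.905549≈12.185829; next y=7/10·(-1.768596)+1/2·12.185829≈4.854897
n=5: y≈4.854897, sp=1, e=sp−y≈-3.854897; I≈-1.945130, D=e−e_prev≈-6.623493; u=5/4·(-3.854897)+2·(-1.945130)+1·(-6.623493)≈-15.332374; next y=7/10·4.854897+1/2·(-15.332374)≈-4.267759
n=6: y≈-4.267759, sp=1, e=sp−y≈5.267759; I≈3.322629, D=e−e_prev≈9.122656; u=5/4·5.267759+2·3.322629+1·9.122656≈22.352613; next y=7/10·(-4.267759)+1/2·22.352613≈8.188875

0 1 4.250 0.000
1 1 -3.781 2.125
2 1 6.838 -0.403
3 1 -7.929 3.137
4 1 12.186 -1.769
5 1 -15.332 4.855
6 1 22.353 -4.268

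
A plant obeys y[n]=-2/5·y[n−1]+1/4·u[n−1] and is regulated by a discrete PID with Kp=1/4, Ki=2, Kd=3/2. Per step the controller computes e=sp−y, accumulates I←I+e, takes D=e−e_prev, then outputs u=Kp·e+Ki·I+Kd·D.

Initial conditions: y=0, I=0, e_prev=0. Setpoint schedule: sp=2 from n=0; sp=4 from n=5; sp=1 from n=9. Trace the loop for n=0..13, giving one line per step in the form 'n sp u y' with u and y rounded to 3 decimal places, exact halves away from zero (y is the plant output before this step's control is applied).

(exact arithmetic carried between steps; '≈' marks a value shown rounded to 6 d.p. or computed from one; I and e_prev carry over from the previous line; the table rounds u and y to 3 d.p., halves away from zero)
n=0: y=0, sp=2, e=sp−y=2; I=2, D=e−e_prev=2; u=1/4·2+2·2+3/2·2=7.5; next y=-2/5·0+1/4·7.5=1.875
n=1: y=1.875, sp=2, e=sp−y=0.125; I=2.125, D=e−e_prev=-1.875; u=1/4·0.125+2·2.125+3/2·(-1.875)=1.46875; next y=-2/5·1.875+1/4·1.46875≈-0.382813
n=2: y≈-0.382813, sp=2, e=sp−y≈2.382813; I≈4.507813, D=e−e_prev≈2.257813; u=1/4·2.382813+2·4.507813+3/2·2.257813≈12.998047; next y=-2/5·(-0.382813)+1/4·12.998047≈3.402637
n=3: y≈3.402637, sp=2, e=sp−y≈-1.402637; I≈3.105176, D=e−e_prev≈-3.785449; u=1/4·(-1.402637)+2·3.105176+3/2·(-3.785449)≈0.181519; next y=-2/5·3.402637+1/4·0.181519≈-1.315675
n=4: y≈-1.315675, sp=2, e=sp−y≈3.315675; I≈6.420851, D=e−e_prev≈4.718312; u=1/4·3.315675+2·6.420851+3/2·4.718312≈20.748088; next y=-2/5·(-1.315675)+1/4·20.748088≈5.713292
n=5: y≈5.713292, sp=4, e=sp−y≈-1.713292; I≈4.707559, D=e−e_prev≈-5.028967; u=1/4·(-1.713292)+2·4.707559+3/2·(-5.028967)≈1.443344; next y=-2/5·5.713292+1/4·1.443344≈-1.924481
n=6: y≈-1.924481, sp=4, e=sp−y≈5.924481; I≈10.632040, D=e−e_prev≈7.637773; u=1/4·5.924481+2·10.632040+3/2·7.637773≈34.201859; next y=-2/5·(-1.924481)+1/4·34.201859≈9.320257
n=7: y≈9.320257, sp=4, e=sp−y≈-5.320257; I≈5.311783, D=e−e_prev≈-11.244738; u=1/4·(-5.320257)+2·5.311783+3/2·(-11.244738)≈-7.573606; next y=-2/5·9.320257+1/4·(-7.573606)≈-5.621504
n=8: y≈-5.621504, sp=4, e=sp−y≈9.621504; I≈14.933287, D=e−e_prev≈14.941761; u=1/4·9.621504+2·14.933287+3/2·14.941761≈54.684592; next y=-2/5·(-5.621504)+1/4·54.684592≈15.919750
n=9: y≈15.919750, sp=1, e=sp−y≈-14.919750; I≈0.013537, D=e−e_prev≈-24.541254; u=1/4·(-14.919750)+2·0.013537+3/2·(-24.541254)≈-40.514744; next y=-2/5·15.919750+1/4·(-40.514744)≈-16.496586
n=10: y≈-16.496586, sp=1, e=sp−y≈17.496586; I≈17.510123, D=e−e_prev≈32.416335; u=1/4·17.496586+2·17.510123+3/2·32.416335≈88.018896; next y=-2/5·(-16.496586)+1/4·88.018896≈28.603358
n=11: y≈28.603358, sp=1, e=sp−y≈-27.603358; I≈-10.093235, D=e−e_prev≈-45.099944; u=1/4·(-27.603358)+2·(-10.093235)+3/2·(-45.099944)≈-94.737226; next y=-2/5·28.603358+1/4·(-94.737226)≈-35.125650
n=12: y≈-35.125650, sp=1, e=sp−y≈36.125650; I≈26.032415, D=e−e_prev≈63.729008; u=1/4·36.125650+2·26.032415+3/2·63.729008≈156.689754; next y=-2/5·(-35.125650)+1/4·156.689754≈53.222698
n=13: y≈53.222698, sp=1, e=sp−y≈-52.222698; I≈-26.190284, D=e−e_prev≈-88.348348; u=1/4·(-52.222698)+2·(-26.190284)+3/2·(-88.348348)≈-197.958764; next y=-2/5·53.222698+1/4·(-197.958764)≈-70.778770

0 2 7.500 0.000
1 2 1.469 1.875
2 2 12.998 -0.383
3 2 0.182 3.403
4 2 20.748 -1.316
5 4 1.443 5.713
6 4 34.202 -1.924
7 4 -7.574 9.320
8 4 54.685 -5.622
9 1 -40.515 15.920
10 1 88.019 -16.497
11 1 -94.737 28.603
12 1 156.690 -35.126
13 1 -197.959 53.223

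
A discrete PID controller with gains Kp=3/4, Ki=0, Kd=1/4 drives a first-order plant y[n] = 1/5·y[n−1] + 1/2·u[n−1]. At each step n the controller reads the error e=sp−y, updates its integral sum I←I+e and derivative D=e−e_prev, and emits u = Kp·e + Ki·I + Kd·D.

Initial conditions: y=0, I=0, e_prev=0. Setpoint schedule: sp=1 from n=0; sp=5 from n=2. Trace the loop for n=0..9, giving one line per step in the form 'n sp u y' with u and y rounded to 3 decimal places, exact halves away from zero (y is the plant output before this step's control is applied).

0 1 1.000 0.000
1 1 0.250 0.500
2 5 4.650 0.225
3 5 1.436 2.370
4 5 3.150 1.192
5 5 2.234 1.814
6 5 2.723 1.480
7 5 2.462 1.658
8 5 2.602 1.563
9 5 2.527 1.613

(exact arithmetic carried between steps; '≈' marks a value shown rounded to 6 d.p. or computed from one; I and e_prev carry over from the previous line; the table rounds u and y to 3 d.p., halves away from zero)
n=0: y=0, sp=1, e=sp−y=1; I=1, D=e−e_prev=1; u=3/4·1+0·1+1/4·1=1; next y=1/5·0+1/2·1=0.5
n=1: y=0.5, sp=1, e=sp−y=0.5; I=1.5, D=e−e_prev=-0.5; u=3/4·0.5+0·1.5+1/4·(-0.5)=0.25; next y=1/5·0.5+1/2·0.25=0.225
n=2: y=0.225, sp=5, e=sp−y=4.775; I=6.275, D=e−e_prev=4.275; u=3/4·4.775+0·6.275+1/4·4.275=4.65; next y=1/5·0.225+1/2·4.65=2.37
n=3: y=2.37, sp=5, e=sp−y=2.63; I=8.905, D=e−e_prev=-2.145; u=3/4·2.63+0·8.905+1/4·(-2.145)=1.43625; next y=1/5·2.37+1/2·1.43625=1.192125
n=4: y=1.192125, sp=5, e=sp−y=3.807875; I=12.712875, D=e−e_prev=1.177875; u=3/4·3.807875+0·12.712875+1/4·1.177875=3.150375; next y=1/5·1.192125+1/2·3.150375≈1.813613
n=5: y≈1.813613, sp=5, e=sp−y≈3.186388; I≈15.899263, D=e−e_prev≈-0.621488; u=3/4·3.186388+0·15.899263+1/4·(-0.621488)≈2.234419; next y=1/5·1.813613+1/2·2.234419≈1.479932
n=6: y≈1.479932, sp=5, e=sp−y≈3.520068; I≈19.419331, D=e−e_prev≈0.333681; u=3/4·3.520068+0·19.419331+1/4·0.333681≈2.723471; next y=1/5·1.479932+1/2·2.723471≈1.657722
n=7: y=1.657722, sp=5, e=sp−y=3.342278; I≈22.761609, D=e−e_prev≈-0.177790; u=3/4·3.342278+0·22.761609+1/4·(-0.177790)≈2.462261; next y=1/5·1.657722+1/2·2.462261≈1.562675
n=8: y≈1.562675, sp=5, e=sp−y≈3.437325; I≈26.198934, D=e−e_prev≈0.095047; u=3/4·3.437325+0·26.198934+1/4·0.095047≈2.601756; next y=1/5·1.562675+1/2·2.601756≈1.613413
n=9: y≈1.613413, sp=5, e=sp−y≈3.386587; I≈29.585521, D=e−e_prev≈-0.050738; u=3/4·3.386587+0·29.585521+1/4·(-0.050738)≈2.527256; next y=1/5·1.613413+1/2·2.527256≈1.586311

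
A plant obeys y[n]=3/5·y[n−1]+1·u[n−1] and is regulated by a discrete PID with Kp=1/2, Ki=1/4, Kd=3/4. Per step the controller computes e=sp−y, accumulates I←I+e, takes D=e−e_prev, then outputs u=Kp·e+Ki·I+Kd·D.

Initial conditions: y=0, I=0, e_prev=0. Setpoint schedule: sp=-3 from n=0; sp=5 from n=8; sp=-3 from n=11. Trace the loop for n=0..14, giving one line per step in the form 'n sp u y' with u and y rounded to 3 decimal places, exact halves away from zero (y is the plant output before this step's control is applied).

0 -3 -4.500 0.000
1 -3 3.750 -4.500
2 -3 -7.575 1.050
3 -3 7.568 -6.945
4 -3 -12.961 3.401
5 -3 14.680 -10.920
6 -3 -22.653 8.127
7 -3 27.707 -17.776
8 5 -28.253 17.041
9 5 41.454 -18.028
10 5 -52.089 30.637
11 -3 62.516 -33.707
12 -3 -86.063 42.292
13 -3 114.083 -60.688
14 -3 -156.267 77.670

(exact arithmetic carried between steps; '≈' marks a value shown rounded to 6 d.p. or computed from one; I and e_prev carry over from the previous line; the table rounds u and y to 3 d.p., halves away from zero)
n=0: y=0, sp=-3, e=sp−y=-3; I=-3, D=e−e_prev=-3; u=1/2·(-3)+1/4·(-3)+3/4·(-3)=-4.5; next y=3/5·0+1·(-4.5)=-4.5
n=1: y=-4.5, sp=-3, e=sp−y=1.5; I=-1.5, D=e−e_prev=4.5; u=1/2·1.5+1/4·(-1.5)+3/4·4.5=3.75; next y=3/5·(-4.5)+1·3.75=1.05
n=2: y=1.05, sp=-3, e=sp−y=-4.05; I=-5.55, D=e−e_prev=-5.55; u=1/2·(-4.05)+1/4·(-5.55)+3/4·(-5.55)=-7.575; next y=3/5·1.05+1·(-7.575)=-6.945
n=3: y=-6.945, sp=-3, e=sp−y=3.945; I=-1.605, D=e−e_prev=7.995; u=1/2·3.945+1/4·(-1.605)+3/4·7.995=7.5675; next y=3/5·(-6.945)+1·7.5675=3.4005
n=4: y=3.4005, sp=-3, e=sp−y=-6.4005; I=-8.0055, D=e−e_prev=-10.3455; u=1/2·(-6.4005)+1/4·(-8.0055)+3/4·(-10.3455)=-12.96075; next y=3/5·3.4005+1·(-12.96075)=-10.92045
n=5: y=-10.92045, sp=-3, e=sp−y=7.92045; I=-0.08505, D=e−e_prev=14.32095; u=1/2·7.92045+1/4·(-0.08505)+3/4·14.32095=14.679675; next y=3/5·(-10.92045)+1·14.679675=8.127405
n=6: y=8.127405, sp=-3, e=sp−y=-11.127405; I=-11.212455, D=e−e_prev=-19.047855; u=1/2·(-11.127405)+1/4·(-11.212455)+3/4·(-19.047855)≈-22.652708; next y=3/5·8.127405+1·(-22.652708)≈-17.776265
n=7: y≈-17.776265, sp=-3, e=sp−y≈14.776265; I≈3.563810, D=e−e_prev≈25.903670; u=1/2·14.776265+1/4·3.563810+3/4·25.903670≈27.706837; next y=3/5·(-17.776265)+1·27.706837≈17.041078
n=8: y≈17.041078, sp=5, e=sp−y≈-12.041078; I≈-8.477269, D=e−e_prev≈-26.817343; u=1/2·(-12.041078)+1/4·(-8.477269)+3/4·(-26.817343)≈-28.252863; next y=3/5·17.041078+1·(-28.252863)≈-18.028216
n=9: y≈-18.028216, sp=5, e=sp−y≈23.028216; I≈14.550948, D=e−e_prev≈35.069294; u=1/2·23.028216+1/4·14.550948+3/4·35.069294≈41.453816; next y=3/5·(-18.028216)+1·41.453816≈30.636886
n=10: y≈30.636886, sp=5, e=sp−y≈-25.636886; I≈-11.085938, D=e−e_prev≈-48.665102; u=1/2·(-25.636886)+1/4·(-11.085938)+3/4·(-48.665102)≈-52.088754; next y=3/5·30.636886+1·(-52.088754)≈-33.706623
n=11: y≈-33.706623, sp=-3, e=sp−y≈30.706623; I≈19.620684, D=e−e_prev≈56.343509; u=1/2·30.706623+1/4·19.620684+3/4·56.343509≈62.516114; next y=3/5·(-33.706623)+1·62.516114≈42.292140
n=12: y≈42.292140, sp=-3, e=sp−y≈-45.292140; I≈-25.671456, D=e−e_prev≈-75.998763; u=1/2·(-45.292140)+1/4·(-25.671456)+3/4·(-75.998763)≈-86.063006; next y=3/5·42.292140+1·(-86.063006)≈-60.687722
n=13: y≈-60.687722, sp=-3, e=sp−y≈57.687722; I≈32.016266, D=e−e_prev≈102.979863; u=1/2·57.687722+1/4·32.016266+3/4·102.979863≈114.082825; next y=3/5·(-60.687722)+1·114.082825≈77.670191
n=14: y≈77.670191, sp=-3, e=sp−y≈-80.670191; I≈-48.653925, D=e−e_prev≈-138.357913; u=1/2·(-80.670191)+1/4·(-48.653925)+3/4·(-138.357913)≈-156.267012; next y=3/5·77.670191+1·(-156.267012)≈-109.664897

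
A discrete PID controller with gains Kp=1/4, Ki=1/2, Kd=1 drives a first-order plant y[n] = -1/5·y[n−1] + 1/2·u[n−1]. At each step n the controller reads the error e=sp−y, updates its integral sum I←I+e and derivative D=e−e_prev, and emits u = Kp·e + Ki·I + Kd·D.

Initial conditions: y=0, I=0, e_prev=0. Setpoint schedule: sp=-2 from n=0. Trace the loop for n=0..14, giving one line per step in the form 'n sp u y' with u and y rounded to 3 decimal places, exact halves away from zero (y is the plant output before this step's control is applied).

(exact arithmetic carried between steps; '≈' marks a value shown rounded to 6 d.p. or computed from one; I and e_prev carry over from the previous line; the table rounds u and y to 3 d.p., halves away from zero)
n=0: y=0, sp=-2, e=sp−y=-2; I=-2, D=e−e_prev=-2; u=1/4·(-2)+1/2·(-2)+1·(-2)=-3.5; next y=-1/5·0+1/2·(-3.5)=-1.75
n=1: y=-1.75, sp=-2, e=sp−y=-0.25; I=-2.25, D=e−e_prev=1.75; u=1/4·(-0.25)+1/2·(-2.25)+1·1.75=0.5625; next y=-1/5·(-1.75)+1/2·0.5625=0.63125
n=2: y=0.63125, sp=-2, e=sp−y=-2.63125; I=-4.88125, D=e−e_prev=-2.38125; u=1/4·(-2.63125)+1/2·(-4.88125)+1·(-2.38125)≈-5.479688; next y=-1/5·0.63125+1/2·(-5.479688)≈-2.866094
n=3: y≈-2.866094, sp=-2, e=sp−y≈0.866094; I≈-4.015156, D=e−e_prev≈3.497344; u=1/4·0.866094+1/2·(-4.015156)+1·3.497344≈1.706289; next y=-1/5·(-2.866094)+1/2·1.706289≈1.426363
n=4: y≈1.426363, sp=-2, e=sp−y≈-3.426363; I≈-7.441520, D=e−e_prev≈-4.292457; u=1/4·(-3.426363)+1/2·(-7.441520)+1·(-4.292457)≈-8.869808; next y=-1/5·1.426363+1/2·(-8.869808)≈-4.720176
n=5: y≈-4.720176, sp=-2, e=sp−y≈2.720176; I≈-4.721343, D=e−e_prev≈6.146540; u=1/4·2.720176+1/2·(-4.721343)+1·6.146540≈4.465912; next y=-1/5·(-4.720176)+1/2·4.465912≈3.176991
n=6: y≈3.176991, sp=-2, e=sp−y≈-5.176991; I≈-9.898335, D=e−e_prev≈-7.897168; u=1/4·(-5.176991)+1/2·(-9.898335)+1·(-7.897168)≈-14.140583; next y=-1/5·3.176991+1/2·(-14.140583)≈-7.705690
n=7: y≈-7.705690, sp=-2, e=sp−y≈5.705690; I≈-4.192645, D=e−e_prev≈10.882681; u=1/4·5.705690+1/2·(-4.192645)+1·10.882681≈10.212781; next y=-1/5·(-7.705690)+1/2·10.212781≈6.647529
n=8: y≈6.647529, sp=-2, e=sp−y≈-8.647529; I≈-12.840173, D=e−e_prev≈-14.353218; u=1/4·(-8.647529)+1/2·(-12.840173)+1·(-14.353218)≈-22.935187; next y=-1/5·6.647529+1/2·(-22.935187)≈-12.797099
n=9: y≈-12.797099, sp=-2, e=sp−y≈10.797099; I≈-2.043074, D=e−e_prev≈19.444628; u=1/4·10.797099+1/2·(-2.043074)+1·19.444628≈21.122366; next y=-1/5·(-12.797099)+1/2·21.122366≈13.120603
n=10: y≈13.120603, sp=-2, e=sp−y≈-15.120603; I≈-17.163677, D=e−e_prev≈-25.917702; u=1/4·(-15.120603)+1/2·(-17.163677)+1·(-25.917702)≈-38.279691; next y=-1/5·13.120603+1/2·(-38.279691)≈-21.763966
n=11: y≈-21.763966, sp=-2, e=sp−y≈19.763966; I≈2.600289, D=e−e_prev≈34.884569; u=1/4·19.763966+1/2·2.600289+1·34.884569≈41.125705; next y=-1/5·(-21.763966)+1/2·41.125705≈24.915646
n=12: y≈24.915646, sp=-2, e=sp−y≈-26.915646; I≈-24.315356, D=e−e_prev≈-46.679612; u=1/4·(-26.915646)+1/2·(-24.315356)+1·(-46.679612)≈-65.566202; next y=-1/5·24.915646+1/2·(-65.566202)≈-37.766230
n=13: y≈-37.766230, sp=-2, e=sp−y≈35.766230; I≈11.450874, D=e−e_prev≈62.681876; u=1/4·35.766230+1/2·11.450874+1·62.681876≈77.348870; next y=-1/5·(-37.766230)+1/2·77.348870≈46.227681
n=14: y≈46.227681, sp=-2, e=sp−y≈-48.227681; I≈-36.776808, D=e−e_prev≈-83.993911; u=1/4·(-48.227681)+1/2·(-36.776808)+1·(-83.993911)≈-114.439235; next y=-1/5·46.227681+1/2·(-114.439235)≈-66.465154

0 -2 -3.500 0.000
1 -2 0.563 -1.750
2 -2 -5.480 0.631
3 -2 1.706 -2.866
4 -2 -8.870 1.426
5 -2 4.466 -4.720
6 -2 -14.141 3.177
7 -2 10.213 -7.706
8 -2 -22.935 6.648
9 -2 21.122 -12.797
10 -2 -38.280 13.121
11 -2 41.126 -21.764
12 -2 -65.566 24.916
13 -2 77.349 -37.766
14 -2 -114.439 46.228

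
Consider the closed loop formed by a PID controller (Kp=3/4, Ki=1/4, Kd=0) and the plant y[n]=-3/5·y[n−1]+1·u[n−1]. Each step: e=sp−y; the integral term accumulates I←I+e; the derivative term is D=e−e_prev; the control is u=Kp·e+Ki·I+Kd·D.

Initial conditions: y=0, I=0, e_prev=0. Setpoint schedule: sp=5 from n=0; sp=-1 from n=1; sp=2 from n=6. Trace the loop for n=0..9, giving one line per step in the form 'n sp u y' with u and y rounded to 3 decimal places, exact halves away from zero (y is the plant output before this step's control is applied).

0 5 5.000 0.000
1 -1 -4.750 5.000
2 -1 6.500 -7.750
3 -1 -10.713 11.150
4 -1 14.803 -17.403
5 -1 -23.743 25.244
6 2 36.829 -38.890
7 2 -52.001 60.163
8 2 81.720 -88.099
9 2 -118.434 134.580

(exact arithmetic carried between steps; '≈' marks a value shown rounded to 6 d.p. or computed from one; I and e_prev carry over from the previous line; the table rounds u and y to 3 d.p., halves away from zero)
n=0: y=0, sp=5, e=sp−y=5; I=5, D=e−e_prev=5; u=3/4·5+1/4·5+0·5=5; next y=-3/5·0+1·5=5
n=1: y=5, sp=-1, e=sp−y=-6; I=-1, D=e−e_prev=-11; u=3/4·(-6)+1/4·(-1)+0·(-11)=-4.75; next y=-3/5·5+1·(-4.75)=-7.75
n=2: y=-7.75, sp=-1, e=sp−y=6.75; I=5.75, D=e−e_prev=12.75; u=3/4·6.75+1/4·5.75+0·12.75=6.5; next y=-3/5·(-7.75)+1·6.5=11.15
n=3: y=11.15, sp=-1, e=sp−y=-12.15; I=-6.4, D=e−e_prev=-18.9; u=3/4·(-12.15)+1/4·(-6.4)+0·(-18.9)=-10.7125; next y=-3/5·11.15+1·(-10.7125)=-17.4025
n=4: y=-17.4025, sp=-1, e=sp−y=16.4025; I=10.0025, D=e−e_prev=28.5525; u=3/4·16.4025+1/4·10.0025+0·28.5525=14.8025; next y=-3/5·(-17.4025)+1·14.8025=25.244
n=5: y=25.244, sp=-1, e=sp−y=-26.244; I=-16.2415, D=e−e_prev=-42.6465; u=3/4·(-26.244)+1/4·(-16.2415)+0·(-42.6465)=-23.743375; next y=-3/5·25.244+1·(-23.743375)=-38.889775
n=6: y=-38.889775, sp=2, e=sp−y=40.889775; I=24.648275, D=e−e_prev=67.133775; u=3/4·40.889775+1/4·24.648275+0·67.133775=36.8294; next y=-3/5·(-38.889775)+1·36.8294=60.163265
n=7: y=60.163265, sp=2, e=sp−y=-58.163265; I=-33.51499, D=e−e_prev=-99.05304; u=3/4·(-58.163265)+1/4·(-33.51499)+0·(-99.05304)≈-52.001196; next y=-3/5·60.163265+1·(-52.001196)≈-88.099155
n=8: y≈-88.099155, sp=2, e=sp−y≈90.099155; I≈56.584165, D=e−e_prev≈148.262420; u=3/4·90.099155+1/4·56.584165+0·148.262420≈81.720408; next y=-3/5·(-88.099155)+1·81.720408≈134.579901
n=9: y≈134.579901, sp=2, e=sp−y≈-132.579901; I≈-75.995736, D=e−e_prev≈-222.679056; u=3/4·(-132.579901)+1/4·(-75.995736)+0·(-222.679056)≈-118.433860; next y=-3/5·134.579901+1·(-118.433860)≈-199.181800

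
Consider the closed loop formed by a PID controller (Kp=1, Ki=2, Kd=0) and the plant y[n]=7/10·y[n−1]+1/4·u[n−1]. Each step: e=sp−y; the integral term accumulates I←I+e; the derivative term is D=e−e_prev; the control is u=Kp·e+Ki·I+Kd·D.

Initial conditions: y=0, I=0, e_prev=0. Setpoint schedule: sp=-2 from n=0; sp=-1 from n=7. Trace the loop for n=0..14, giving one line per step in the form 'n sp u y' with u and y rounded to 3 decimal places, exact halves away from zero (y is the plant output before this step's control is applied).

(exact arithmetic carried between steps; '≈' marks a value shown rounded to 6 d.p. or computed from one; I and e_prev carry over from the previous line; the table rounds u and y to 3 d.p., halves away from zero)
n=0: y=0, sp=-2, e=sp−y=-2; I=-2, D=e−e_prev=-2; u=1·(-2)+2·(-2)+0·(-2)=-6; next y=7/10·0+1/4·(-6)=-1.5
n=1: y=-1.5, sp=-2, e=sp−y=-0.5; I=-2.5, D=e−e_prev=1.5; u=1·(-0.5)+2·(-2.5)+0·1.5=-5.5; next y=7/10·(-1.5)+1/4·(-5.5)=-2.425
n=2: y=-2.425, sp=-2, e=sp−y=0.425; I=-2.075, D=e−e_prev=0.925; u=1·0.425+2·(-2.075)+0·0.925=-3.725; next y=7/10·(-2.425)+1/4·(-3.725)=-2.62875
n=3: y=-2.62875, sp=-2, e=sp−y=0.62875; I=-1.44625, D=e−e_prev=0.20375; u=1·0.62875+2·(-1.44625)+0·0.20375=-2.26375; next y=7/10·(-2.62875)+1/4·(-2.26375)≈-2.406063
n=4: y≈-2.406063, sp=-2, e=sp−y≈0.406063; I≈-1.040188, D=e−e_prev≈-0.222688; u=1·0.406063+2·(-1.040188)+0·(-0.222688)≈-1.674313; next y=7/10·(-2.406063)+1/4·(-1.674313)≈-2.102822
n=5: y≈-2.102822, sp=-2, e=sp−y≈0.102822; I≈-0.937366, D=e−e_prev≈-0.303241; u=1·0.102822+2·(-0.937366)+0·(-0.303241)≈-1.771909; next y=7/10·(-2.102822)+1/4·(-1.771909)≈-1.914953
n=6: y≈-1.914953, sp=-2, e=sp−y≈-0.085047; I≈-1.022413, D=e−e_prev≈-0.187869; u=1·(-0.085047)+2·(-1.022413)+0·(-0.187869)≈-2.129873; next y=7/10·(-1.914953)+1/4·(-2.129873)≈-1.872935
n=7: y≈-1.872935, sp=-1, e=sp−y≈0.872935; I≈-0.149478, D=e−e_prev≈0.957983; u=1·0.872935+2·(-0.149478)+0·0.957983≈0.573980; next y=7/10·(-1.872935)+1/4·0.573980≈-1.167560
n=8: y≈-1.167560, sp=-1, e=sp−y≈0.167560; I≈0.018082, D=e−e_prev≈-0.705375; u=1·0.167560+2·0.018082+0·(-0.705375)≈0.203724; next y=7/10·(-1.167560)+1/4·0.203724≈-0.766361
n=9: y≈-0.766361, sp=-1, e=sp−y≈-0.233639; I≈-0.215557, D=e−e_prev≈-0.401199; u=1·(-0.233639)+2·(-0.215557)+0·(-0.401199)≈-0.664753; next y=7/10·(-0.766361)+1/4·(-0.664753)≈-0.702641
n=10: y≈-0.702641, sp=-1, e=sp−y≈-0.297359; I≈-0.512916, D=e−e_prev≈-0.063720; u=1·(-0.297359)+2·(-0.512916)+0·(-0.063720)≈-1.323191; next y=7/10·(-0.702641)+1/4·(-1.323191)≈-0.822647
n=11: y≈-0.822647, sp=-1, e=sp−y≈-0.177353; I≈-0.690270, D=e−e_prev≈0.120006; u=1·(-0.177353)+2·(-0.690270)+0·0.120006≈-1.557893; next y=7/10·(-0.822647)+1/4·(-1.557893)≈-0.965326
n=12: y≈-0.965326, sp=-1, e=sp−y≈-0.034674; I≈-0.724944, D=e−e_prev≈0.142679; u=1·(-0.034674)+2·(-0.724944)+0·0.142679≈-1.484562; next y=7/10·(-0.965326)+1/4·(-1.484562)≈-1.046869
n=13: y≈-1.046869, sp=-1, e=sp−y≈0.046869; I≈-0.678075, D=e−e_prev≈0.081543; u=1·0.046869+2·(-0.678075)+0·0.081543≈-1.309282; next y=7/10·(-1.046869)+1/4·(-1.309282)≈-1.060129
n=14: y≈-1.060129, sp=-1, e=sp−y≈0.060129; I≈-0.617947, D=e−e_prev≈0.013260; u=1·0.060129+2·(-0.617947)+0·0.013260≈-1.175765; next y=7/10·(-1.060129)+1/4·(-1.175765)≈-1.036031

0 -2 -6.000 0.000
1 -2 -5.500 -1.500
2 -2 -3.725 -2.425
3 -2 -2.264 -2.629
4 -2 -1.674 -2.406
5 -2 -1.772 -2.103
6 -2 -2.130 -1.915
7 -1 0.574 -1.873
8 -1 0.204 -1.168
9 -1 -0.665 -0.766
10 -1 -1.323 -0.703
11 -1 -1.558 -0.823
12 -1 -1.485 -0.965
13 -1 -1.309 -1.047
14 -1 -1.176 -1.060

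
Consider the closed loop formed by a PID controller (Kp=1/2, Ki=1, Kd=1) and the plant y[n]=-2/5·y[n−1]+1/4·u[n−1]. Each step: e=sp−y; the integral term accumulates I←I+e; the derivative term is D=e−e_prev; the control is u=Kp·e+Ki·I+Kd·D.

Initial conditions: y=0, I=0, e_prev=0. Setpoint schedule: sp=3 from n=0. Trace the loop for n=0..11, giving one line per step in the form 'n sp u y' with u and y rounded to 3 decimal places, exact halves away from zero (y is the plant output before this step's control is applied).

(exact arithmetic carried between steps; '≈' marks a value shown rounded to 6 d.p. or computed from one; I and e_prev carry over from the previous line; the table rounds u and y to 3 d.p., halves away from zero)
n=0: y=0, sp=3, e=sp−y=3; I=3, D=e−e_prev=3; u=1/2·3+1·3+1·3=7.5; next y=-2/5·0+1/4·7.5=1.875
n=1: y=1.875, sp=3, e=sp−y=1.125; I=4.125, D=e−e_prev=-1.875; u=1/2·1.125+1·4.125+1·(-1.875)=2.8125; next y=-2/5·1.875+1/4·2.8125=-0.046875
n=2: y=-0.046875, sp=3, e=sp−y=3.046875; I=7.171875, D=e−e_prev=1.921875; u=1/2·3.046875+1·7.171875+1·1.921875≈10.617188; next y=-2/5·(-0.046875)+1/4·10.617188≈2.673047
n=3: y≈2.673047, sp=3, e=sp−y≈0.326953; I≈7.498828, D=e−e_prev≈-2.719922; u=1/2·0.326953+1·7.498828+1·(-2.719922)≈4.942383; next y=-2/5·2.673047+1/4·4.942383≈0.166377
n=4: y≈0.166377, sp=3, e=sp−y≈2.833623; I≈10.332451, D=e−e_prev≈2.506670; u=1/2·2.833623+1·10.332451+1·2.506670≈14.255933; next y=-2/5·0.166377+1/4·14.255933≈3.497432
n=5: y≈3.497432, sp=3, e=sp−y≈-0.497432; I≈9.835019, D=e−e_prev≈-3.331055; u=1/2·(-0.497432)+1·9.835019+1·(-3.331055)≈6.255247; next y=-2/5·3.497432+1/4·6.255247≈0.164839
n=6: y≈0.164839, sp=3, e=sp−y≈2.835161; I≈12.670180, D=e−e_prev≈3.332594; u=1/2·2.835161+1·12.670180+1·3.332594≈17.420354; next y=-2/5·0.164839+1/4·17.420354≈4.289153
n=7: y≈4.289153, sp=3, e=sp−y≈-1.289153; I≈11.381027, D=e−e_prev≈-4.124314; u=1/2·(-1.289153)+1·11.381027+1·(-4.124314)≈6.612136; next y=-2/5·4.289153+1/4·6.612136≈-0.062627
n=8: y≈-0.062627, sp=3, e=sp−y≈3.062627; I≈14.443654, D=e−e_prev≈4.351780; u=1/2·3.062627+1·14.443654+1·4.351780≈20.326748; next y=-2/5·(-0.062627)+1/4·20.326748≈5.106738
n=9: y≈5.106738, sp=3, e=sp−y≈-2.106738; I≈12.336916, D=e−e_prev≈-5.169365; u=1/2·(-2.106738)+1·12.336916+1·(-5.169365)≈6.114183; next y=-2/5·5.106738+1/4·6.114183≈-0.514149
n=10: y≈-0.514149, sp=3, e=sp−y≈3.514149; I≈15.851066, D=e−e_prev≈5.620887; u=1/2·3.514149+1·15.851066+1·5.620887≈23.229028; next y=-2/5·(-0.514149)+1/4·23.229028≈6.012917
n=11: y≈6.012917, sp=3, e=sp−y≈-3.012917; I≈12.838149, D=e−e_prev≈-6.527066; u=1/2·(-3.012917)+1·12.838149+1·(-6.527066)≈4.804625; next y=-2/5·6.012917+1/4·4.804625≈-1.204011

0 3 7.500 0.000
1 3 2.813 1.875
2 3 10.617 -0.047
3 3 4.942 2.673
4 3 14.256 0.166
5 3 6.255 3.497
6 3 17.420 0.165
7 3 6.612 4.289
8 3 20.327 -0.063
9 3 6.114 5.107
10 3 23.229 -0.514
11 3 4.805 6.013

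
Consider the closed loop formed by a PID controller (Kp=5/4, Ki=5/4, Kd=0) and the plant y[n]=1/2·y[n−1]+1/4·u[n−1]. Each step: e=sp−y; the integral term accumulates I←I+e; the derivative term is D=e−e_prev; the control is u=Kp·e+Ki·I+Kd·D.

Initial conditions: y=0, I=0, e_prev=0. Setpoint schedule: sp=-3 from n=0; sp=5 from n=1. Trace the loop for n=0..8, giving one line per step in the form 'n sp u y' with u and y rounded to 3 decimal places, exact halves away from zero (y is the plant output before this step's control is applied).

(exact arithmetic carried between steps; '≈' marks a value shown rounded to 6 d.p. or computed from one; I and e_prev carry over from the previous line; the table rounds u and y to 3 d.p., halves away from zero)
n=0: y=0, sp=-3, e=sp−y=-3; I=-3, D=e−e_prev=-3; u=5/4·(-3)+5/4·(-3)+0·(-3)=-7.5; next y=1/2·0+1/4·(-7.5)=-1.875
n=1: y=-1.875, sp=5, e=sp−y=6.875; I=3.875, D=e−e_prev=9.875; u=5/4·6.875+5/4·3.875+0·9.875=13.4375; next y=1/2·(-1.875)+1/4·13.4375=2.421875
n=2: y=2.421875, sp=5, e=sp−y=2.578125; I=6.453125, D=e−e_prev=-4.296875; u=5/4·2.578125+5/4·6.453125+0·(-4.296875)≈11.289063; next y=1/2·2.421875+1/4·11.289063≈4.033203
n=3: y≈4.033203, sp=5, e=sp−y≈0.966797; I≈7.419922, D=e−e_prev≈-1.611328; u=5/4·0.966797+5/4·7.419922+0·(-1.611328)≈10.483398; next y=1/2·4.033203+1/4·10.483398≈4.637451
n=4: y≈4.637451, sp=5, e=sp−y≈0.362549; I≈7.782471, D=e−e_prev≈-0.604248; u=5/4·0.362549+5/4·7.782471+0·(-0.604248)≈10.181274; next y=1/2·4.637451+1/4·10.181274≈4.864044
n=5: y≈4.864044, sp=5, e=sp−y≈0.135956; I≈7.918427, D=e−e_prev≈-0.226593; u=5/4·0.135956+5/4·7.918427+0·(-0.226593)≈10.067978; next y=1/2·4.864044+1/4·10.067978≈4.949017
n=6: y≈4.949017, sp=5, e=sp−y≈0.050983; I≈7.969410, D=e−e_prev≈-0.084972; u=5/4·0.050983+5/4·7.969410+0·(-0.084972)≈10.025492; next y=1/2·4.949017+1/4·10.025492≈4.980881
n=7: y≈4.980881, sp=5, e=sp−y≈0.019119; I≈7.988529, D=e−e_prev≈-0.031865; u=5/4·0.019119+5/4·7.988529+0·(-0.031865)≈10.009559; next y=1/2·4.980881+1/4·10.009559≈4.992830
n=8: y≈4.992830, sp=5, e=sp−y≈0.007170; I≈7.995698, D=e−e_prev≈-0.011949; u=5/4·0.007170+5/4·7.995698+0·(-0.011949)≈10.003585; next y=1/2·4.992830+1/4·10.003585≈4.997311

0 -3 -7.500 0.000
1 5 13.438 -1.875
2 5 11.289 2.422
3 5 10.483 4.033
4 5 10.181 4.637
5 5 10.068 4.864
6 5 10.025 4.949
7 5 10.010 4.981
8 5 10.004 4.993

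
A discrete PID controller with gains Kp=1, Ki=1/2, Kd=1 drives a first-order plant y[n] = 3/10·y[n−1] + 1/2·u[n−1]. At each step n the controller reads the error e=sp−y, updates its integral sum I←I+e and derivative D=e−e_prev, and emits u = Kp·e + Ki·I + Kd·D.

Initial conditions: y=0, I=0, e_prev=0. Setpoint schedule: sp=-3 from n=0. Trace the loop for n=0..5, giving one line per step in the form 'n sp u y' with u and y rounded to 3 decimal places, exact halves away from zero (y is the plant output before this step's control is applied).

0 -3 -7.500 0.000
1 -3 3.375 -3.750
2 -3 -10.781 0.563
3 -3 6.211 -5.222
4 -3 -15.364 1.539
5 -3 11.026 -7.221

(exact arithmetic carried between steps; '≈' marks a value shown rounded to 6 d.p. or computed from one; I and e_prev carry over from the previous line; the table rounds u and y to 3 d.p., halves away from zero)
n=0: y=0, sp=-3, e=sp−y=-3; I=-3, D=e−e_prev=-3; u=1·(-3)+1/2·(-3)+1·(-3)=-7.5; next y=3/10·0+1/2·(-7.5)=-3.75
n=1: y=-3.75, sp=-3, e=sp−y=0.75; I=-2.25, D=e−e_prev=3.75; u=1·0.75+1/2·(-2.25)+1·3.75=3.375; next y=3/10·(-3.75)+1/2·3.375=0.5625
n=2: y=0.5625, sp=-3, e=sp−y=-3.5625; I=-5.8125, D=e−e_prev=-4.3125; u=1·(-3.5625)+1/2·(-5.8125)+1·(-4.3125)=-10.78125; next y=3/10·0.5625+1/2·(-10.78125)=-5.221875
n=3: y=-5.221875, sp=-3, e=sp−y=2.221875; I=-3.590625, D=e−e_prev=5.784375; u=1·2.221875+1/2·(-3.590625)+1·5.784375≈6.210938; next y=3/10·(-5.221875)+1/2·6.210938≈1.538906
n=4: y≈1.538906, sp=-3, e=sp−y≈-4.538906; I≈-8.129531, D=e−e_prev≈-6.760781; u=1·(-4.538906)+1/2·(-8.129531)+1·(-6.760781)≈-15.364453; next y=3/10·1.538906+1/2·(-15.364453)≈-7.220555
n=5: y≈-7.220555, sp=-3, e=sp−y≈4.220555; I≈-3.908977, D=e−e_prev≈8.759461; u=1·4.220555+1/2·(-3.908977)+1·8.759461≈11.025527; next y=3/10·(-7.220555)+1/2·11.025527≈3.346597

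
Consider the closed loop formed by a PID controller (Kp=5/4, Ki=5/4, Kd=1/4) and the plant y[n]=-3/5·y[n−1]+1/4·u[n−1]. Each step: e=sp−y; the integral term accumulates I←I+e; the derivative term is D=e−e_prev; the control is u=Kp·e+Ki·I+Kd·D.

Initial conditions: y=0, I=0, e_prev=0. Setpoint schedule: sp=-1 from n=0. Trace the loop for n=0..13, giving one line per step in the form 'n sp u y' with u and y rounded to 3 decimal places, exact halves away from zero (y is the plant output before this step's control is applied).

0 -1 -2.750 0.000
1 -1 -1.859 -0.688
2 -1 -4.169 -0.052
3 -1 -2.559 -1.011
4 -1 -5.473 -0.033
5 -1 -2.821 -1.348
6 -1 -6.707 0.104
7 -1 -2.656 -1.739
8 -1 -8.019 0.379
9 -1 -2.031 -2.232
10 -1 -9.570 0.832
11 -1 -0.855 -2.891
12 -1 -11.556 1.521
13 -1 1.034 -3.802

(exact arithmetic carried between steps; '≈' marks a value shown rounded to 6 d.p. or computed from one; I and e_prev carry over from the previous line; the table rounds u and y to 3 d.p., halves away from zero)
n=0: y=0, sp=-1, e=sp−y=-1; I=-1, D=e−e_prev=-1; u=5/4·(-1)+5/4·(-1)+1/4·(-1)=-2.75; next y=-3/5·0+1/4·(-2.75)=-0.6875
n=1: y=-0.6875, sp=-1, e=sp−y=-0.3125; I=-1.3125, D=e−e_prev=0.6875; u=5/4·(-0.3125)+5/4·(-1.3125)+1/4·0.6875=-1.859375; next y=-3/5·(-0.6875)+1/4·(-1.859375)≈-0.052344
n=2: y≈-0.052344, sp=-1, e=sp−y≈-0.947656; I≈-2.260156, D=e−e_prev≈-0.635156; u=5/4·(-0.947656)+5/4·(-2.260156)+1/4·(-0.635156)≈-4.168555; next y=-3/5·(-0.052344)+1/4·(-4.168555)≈-1.010732
n=3: y≈-1.010732, sp=-1, e=sp−y≈0.010732; I≈-2.249424, D=e−e_prev≈0.958389; u=5/4·0.010732+5/4·(-2.249424)+1/4·0.958389≈-2.558767; next y=-3/5·(-1.010732)+1/4·(-2.558767)≈-0.033252
n=4: y≈-0.033252, sp=-1, e=sp−y≈-0.966748; I≈-3.216172, D=e−e_prev≈-0.977480; u=5/4·(-0.966748)+5/4·(-3.216172)+1/4·(-0.977480)≈-5.473019; next y=-3/5·(-0.033252)+1/4·(-5.473019)≈-1.348303
n=5: y≈-1.348303, sp=-1, e=sp−y≈0.348303; I≈-2.867868, D=e−e_prev≈1.315051; u=5/4·0.348303+5/4·(-2.867868)+1/4·1.315051≈-2.820693; next y=-3/5·(-1.348303)+1/4·(-2.820693)≈0.103809
n=6: y≈0.103809, sp=-1, e=sp−y≈-1.103809; I≈-3.971677, D=e−e_prev≈-1.452112; u=5/4·(-1.103809)+5/4·(-3.971677)+1/4·(-1.452112)≈-6.707385; next y=-3/5·0.103809+1/4·(-6.707385)≈-1.739131
n=7: y≈-1.739131, sp=-1, e=sp−y≈0.739131; I≈-3.232545, D=e−e_prev≈1.842940; u=5/4·0.739131+5/4·(-3.232545)+1/4·1.842940≈-2.656032; next y=-3/5·(-1.739131)+1/4·(-2.656032)≈0.379471
n=8: y≈0.379471, sp=-1, e=sp−y≈-1.379471; I≈-4.612016, D=e−e_prev≈-2.118602; u=5/4·(-1.379471)+5/4·(-4.612016)+1/4·(-2.118602)≈-8.019009; next y=-3/5·0.379471+1/4·(-8.019009)≈-2.232435
n=9: y≈-2.232435, sp=-1, e=sp−y≈1.232435; I≈-3.379581, D=e−e_prev≈2.611906; u=5/4·1.232435+5/4·(-3.379581)+1/4·2.611906≈-2.030957; next y=-3/5·(-2.232435)+1/4·(-2.030957)≈0.831722
n=10: y≈0.831722, sp=-1, e=sp−y≈-1.831722; I≈-5.211303, D=e−e_prev≈-3.064156; u=5/4·(-1.831722)+5/4·(-5.211303)+1/4·(-3.064156)≈-9.569820; next y=-3/5·0.831722+1/4·(-9.569820)≈-2.891488
n=11: y≈-2.891488, sp=-1, e=sp−y≈1.891488; I≈-3.319815, D=e−e_prev≈3.723210; u=5/4·1.891488+5/4·(-3.319815)+1/4·3.723210≈-0.854606; next y=-3/5·(-2.891488)+1/4·(-0.854606)≈1.521241
n=12: y≈1.521241, sp=-1, e=sp−y≈-2.521241; I≈-5.841056, D=e−e_prev≈-4.412729; u=5/4·(-2.521241)+5/4·(-5.841056)+1/4·(-4.412729)≈-11.556054; next y=-3/5·1.521241+1/4·(-11.556054)≈-3.801758
n=13: y≈-3.801758, sp=-1, e=sp−y≈2.801758; I≈-3.039298, D=e−e_prev≈5.322999; u=5/4·2.801758+5/4·(-3.039298)+1/4·5.322999≈1.033825; next y=-3/5·(-3.801758)+1/4·1.033825≈2.539511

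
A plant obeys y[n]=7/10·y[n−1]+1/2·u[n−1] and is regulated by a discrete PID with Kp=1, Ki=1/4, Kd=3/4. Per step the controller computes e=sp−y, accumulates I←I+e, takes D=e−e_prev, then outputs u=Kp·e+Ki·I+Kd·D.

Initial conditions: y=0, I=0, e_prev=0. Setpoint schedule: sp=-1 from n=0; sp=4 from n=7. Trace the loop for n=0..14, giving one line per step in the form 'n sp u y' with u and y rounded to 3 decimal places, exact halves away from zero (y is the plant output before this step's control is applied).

(exact arithmetic carried between steps; '≈' marks a value shown rounded to 6 d.p. or computed from one; I and e_prev carry over from the previous line; the table rounds u and y to 3 d.p., halves away from zero)
n=0: y=0, sp=-1, e=sp−y=-1; I=-1, D=e−e_prev=-1; u=1·(-1)+1/4·(-1)+3/4·(-1)=-2; next y=7/10·0+1/2·(-2)=-1
n=1: y=-1, sp=-1, e=sp−y=0; I=-1, D=e−e_prev=1; u=1·0+1/4·(-1)+3/4·1=0.5; next y=7/10·(-1)+1/2·0.5=-0.45
n=2: y=-0.45, sp=-1, e=sp−y=-0.55; I=-1.55, D=e−e_prev=-0.55; u=1·(-0.55)+1/4·(-1.55)+3/4·(-0.55)=-1.35; next y=7/10·(-0.45)+1/2·(-1.35)=-0.99
n=3: y=-0.99, sp=-1, e=sp−y=-0.01; I=-1.56, D=e−e_prev=0.54; u=1·(-0.01)+1/4·(-1.56)+3/4·0.54=0.005; next y=7/10·(-0.99)+1/2·0.005=-0.6905
n=4: y=-0.6905, sp=-1, e=sp−y=-0.3095; I=-1.8695, D=e−e_prev=-0.2995; u=1·(-0.3095)+1/4·(-1.8695)+3/4·(-0.2995)=-1.0015; next y=7/10·(-0.6905)+1/2·(-1.0015)=-0.9841
n=5: y=-0.9841, sp=-1, e=sp−y=-0.0159; I=-1.8854, D=e−e_prev=0.2936; u=1·(-0.0159)+1/4·(-1.8854)+3/4·0.2936=-0.26705; next y=7/10·(-0.9841)+1/2·(-0.26705)=-0.822395
n=6: y=-0.822395, sp=-1, e=sp−y=-0.177605; I=-2.063005, D=e−e_prev=-0.161705; u=1·(-0.177605)+1/4·(-2.063005)+3/4·(-0.161705)=-0.814635; next y=7/10·(-0.822395)+1/2·(-0.814635)=-0.982994
n=7: y=-0.982994, sp=4, e=sp−y=4.982994; I=2.919989, D=e−e_prev=5.160599; u=1·4.982994+1/4·2.919989+3/4·5.160599≈9.583441; next y=7/10·(-0.982994)+1/2·9.583441≈4.103624
n=8: y≈4.103624, sp=4, e=sp−y≈-0.103624; I≈2.816365, D=e−e_prev≈-5.086618; u=1·(-0.103624)+1/4·2.816365+3/4·(-5.086618)≈-3.214497; next y=7/10·4.103624+1/2·(-3.214497)≈1.265289
n=9: y≈1.265289, sp=4, e=sp−y≈2.734711; I≈5.551076, D=e−e_prev≈2.838336; u=1·2.734711+1/4·5.551076+3/4·2.838336≈6.251232; next y=7/10·1.265289+1/2·6.251232≈4.011318
n=10: y≈4.011318, sp=4, e=sp−y≈-0.011318; I≈5.539758, D=e−e_prev≈-2.746030; u=1·(-0.011318)+1/4·5.539758+3/4·(-2.746030)≈-0.685901; next y=7/10·4.011318+1/2·(-0.685901)≈2.464972
n=11: y≈2.464972, sp=4, e=sp−y≈1.535028; I≈7.074786, D=e−e_prev≈1.546346; u=1·1.535028+1/4·7.074786+3/4·1.546346≈4.463484; next y=7/10·2.464972+1/2·4.463484≈3.957222
n=12: y≈3.957222, sp=4, e=sp−y≈0.042778; I≈7.117563, D=e−e_prev≈-1.492250; u=1·0.042778+1/4·7.117563+3/4·(-1.492250)≈0.702981; next y=7/10·3.957222+1/2·0.702981≈3.121546
n=13: y≈3.121546, sp=4, e=sp−y≈0.878454; I≈7.996017, D=e−e_prev≈0.835676; u=1·0.878454+1/4·7.996017+3/4·0.835676≈3.504215; next y=7/10·3.121546+1/2·3.504215≈3.937190
n=14: y≈3.937190, sp=4, e=sp−y≈0.062810; I≈8.058827, D=e−e_prev≈-0.815644; u=1·0.062810+1/4·8.058827+3/4·(-0.815644)≈1.465784; next y=7/10·3.937190+1/2·1.465784≈3.488925

0 -1 -2.000 0.000
1 -1 0.500 -1.000
2 -1 -1.350 -0.450
3 -1 0.005 -0.990
4 -1 -1.002 -0.691
5 -1 -0.267 -0.984
6 -1 -0.815 -0.822
7 4 9.583 -0.983
8 4 -3.214 4.104
9 4 6.251 1.265
10 4 -0.686 4.011
11 4 4.463 2.465
12 4 0.703 3.957
13 4 3.504 3.122
14 4 1.466 3.937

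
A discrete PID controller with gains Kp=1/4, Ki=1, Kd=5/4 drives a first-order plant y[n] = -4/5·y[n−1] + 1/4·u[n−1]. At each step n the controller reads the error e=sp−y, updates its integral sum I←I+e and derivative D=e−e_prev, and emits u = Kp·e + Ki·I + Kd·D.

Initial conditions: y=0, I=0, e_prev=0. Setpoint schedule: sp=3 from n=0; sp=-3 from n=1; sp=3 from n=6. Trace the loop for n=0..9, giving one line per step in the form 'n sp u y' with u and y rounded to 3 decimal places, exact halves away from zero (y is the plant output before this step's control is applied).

(exact arithmetic carried between steps; '≈' marks a value shown rounded to 6 d.p. or computed from one; I and e_prev carry over from the previous line; the table rounds u and y to 3 d.p., halves away from zero)
n=0: y=0, sp=3, e=sp−y=3; I=3, D=e−e_prev=3; u=1/4·3+1·3+5/4·3=7.5; next y=-4/5·0+1/4·7.5=1.875
n=1: y=1.875, sp=-3, e=sp−y=-4.875; I=-1.875, D=e−e_prev=-7.875; u=1/4·(-4.875)+1·(-1.875)+5/4·(-7.875)=-12.9375; next y=-4/5·1.875+1/4·(-12.9375)=-4.734375
n=2: y=-4.734375, sp=-3, e=sp−y=1.734375; I=-0.140625, D=e−e_prev=6.609375; u=1/4·1.734375+1·(-0.140625)+5/4·6.609375≈8.554688; next y=-4/5·(-4.734375)+1/4·8.554688≈5.926172
n=3: y≈5.926172, sp=-3, e=sp−y≈-8.926172; I≈-9.066797, D=e−e_prev≈-10.660547; u=1/4·(-8.926172)+1·(-9.066797)+5/4·(-10.660547)≈-24.624023; next y=-4/5·5.926172+1/4·(-24.624023)≈-10.896943
n=4: y≈-10.896943, sp=-3, e=sp−y≈7.896943; I≈-1.169854, D=e−e_prev≈16.823115; u=1/4·7.896943+1·(-1.169854)+5/4·16.823115≈21.833276; next y=-4/5·(-10.896943)+1/4·21.833276≈14.175874
n=5: y≈14.175874, sp=-3, e=sp−y≈-17.175874; I≈-18.345727, D=e−e_prev≈-25.072817; u=1/4·(-17.175874)+1·(-18.345727)+5/4·(-25.072817)≈-53.980717; next y=-4/5·14.175874+1/4·(-53.980717)≈-24.835878
n=6: y≈-24.835878, sp=3, e=sp−y≈27.835878; I≈9.490151, D=e−e_prev≈45.011752; u=1/4·27.835878+1·9.490151+5/4·45.011752≈72.713811; next y=-4/5·(-24.835878)+1/4·72.713811≈38.047155
n=7: y≈38.047155, sp=3, e=sp−y≈-35.047155; I≈-25.557004, D=e−e_prev≈-62.883034; u=1/4·(-35.047155)+1·(-25.557004)+5/4·(-62.883034)≈-112.922585; next y=-4/5·38.047155+1/4·(-112.922585)≈-58.668371
n=8: y≈-58.668371, sp=3, e=sp−y≈61.668371; I≈36.111366, D=e−e_prev≈96.715526; u=1/4·61.668371+1·36.111366+5/4·96.715526≈172.422866; next y=-4/5·(-58.668371)+1/4·172.422866≈90.040413
n=9: y≈90.040413, sp=3, e=sp−y≈-87.040413; I≈-50.929047, D=e−e_prev≈-148.708784; u=1/4·(-87.040413)+1·(-50.929047)+5/4·(-148.708784)≈-258.575129; next y=-4/5·90.040413+1/4·(-258.575129)≈-136.676113

0 3 7.500 0.000
1 -3 -12.938 1.875
2 -3 8.555 -4.734
3 -3 -24.624 5.926
4 -3 21.833 -10.897
5 -3 -53.981 14.176
6 3 72.714 -24.836
7 3 -112.923 38.047
8 3 172.423 -58.668
9 3 -258.575 90.040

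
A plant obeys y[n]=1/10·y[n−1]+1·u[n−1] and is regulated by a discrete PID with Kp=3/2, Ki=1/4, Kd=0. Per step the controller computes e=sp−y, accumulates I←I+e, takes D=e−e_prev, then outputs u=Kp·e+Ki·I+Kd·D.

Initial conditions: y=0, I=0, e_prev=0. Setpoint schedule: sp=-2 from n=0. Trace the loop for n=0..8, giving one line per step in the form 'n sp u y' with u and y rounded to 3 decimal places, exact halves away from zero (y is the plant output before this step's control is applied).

0 -2 -3.500 0.000
1 -2 2.125 -3.500
2 -2 -6.731 1.775
3 -2 6.900 -6.554
4 -2 -14.359 6.245
5 -2 18.544 -13.734
6 -2 -32.606 17.170
7 -2 46.705 -30.889
8 -2 -76.457 43.616

(exact arithmetic carried between steps; '≈' marks a value shown rounded to 6 d.p. or computed from one; I and e_prev carry over from the previous line; the table rounds u and y to 3 d.p., halves away from zero)
n=0: y=0, sp=-2, e=sp−y=-2; I=-2, D=e−e_prev=-2; u=3/2·(-2)+1/4·(-2)+0·(-2)=-3.5; next y=1/10·0+1·(-3.5)=-3.5
n=1: y=-3.5, sp=-2, e=sp−y=1.5; I=-0.5, D=e−e_prev=3.5; u=3/2·1.5+1/4·(-0.5)+0·3.5=2.125; next y=1/10·(-3.5)+1·2.125=1.775
n=2: y=1.775, sp=-2, e=sp−y=-3.775; I=-4.275, D=e−e_prev=-5.275; u=3/2·(-3.775)+1/4·(-4.275)+0·(-5.275)=-6.73125; next y=1/10·1.775+1·(-6.73125)=-6.55375
n=3: y=-6.55375, sp=-2, e=sp−y=4.55375; I=0.27875, D=e−e_prev=8.32875; u=3/2·4.55375+1/4·0.27875+0·8.32875≈6.900313; next y=1/10·(-6.55375)+1·6.900313≈6.244938
n=4: y≈6.244938, sp=-2, e=sp−y≈-8.244938; I≈-7.966188, D=e−e_prev≈-12.798688; u=3/2·(-8.244938)+1/4·(-7.966188)+0·(-12.798688)≈-14.358953; next y=1/10·6.244938+1·(-14.358953)≈-13.734459
n=5: y≈-13.734459, sp=-2, e=sp−y≈11.734459; I≈3.768272, D=e−e_prev≈19.979397; u=3/2·11.734459+1/4·3.768272+0·19.979397≈18.543757; next y=1/10·(-13.734459)+1·18.543757≈17.170311
n=6: y≈17.170311, sp=-2, e=sp−y≈-19.170311; I≈-15.402039, D=e−e_prev≈-30.904770; u=3/2·(-19.170311)+1/4·(-15.402039)+0·(-30.904770)≈-32.605976; next y=1/10·17.170311+1·(-32.605976)≈-30.888945
n=7: y≈-30.888945, sp=-2, e=sp−y≈28.888945; I≈13.486906, D=e−e_prev≈48.059256; u=3/2·28.888945+1/4·13.486906+0·48.059256≈46.705145; next y=1/10·(-30.888945)+1·46.705145≈43.616250
n=8: y≈43.616250, sp=-2, e=sp−y≈-45.616250; I≈-32.129344, D=e−e_prev≈-74.505195; u=3/2·(-45.616250)+1/4·(-32.129344)+0·(-74.505195)≈-76.456711; next y=1/10·43.616250+1·(-76.456711)≈-72.095086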